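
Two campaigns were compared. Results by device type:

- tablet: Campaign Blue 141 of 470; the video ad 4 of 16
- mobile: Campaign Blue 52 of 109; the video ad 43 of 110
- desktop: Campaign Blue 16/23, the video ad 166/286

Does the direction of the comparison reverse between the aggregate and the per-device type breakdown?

Tablet: Campaign Blue 141/470 = 30.0%, the video ad 4/16 = 25.0% → Campaign Blue
Mobile: Campaign Blue 52/109 = 47.7%, the video ad 43/110 = 39.1% → Campaign Blue
Desktop: Campaign Blue 16/23 = 69.6%, the video ad 166/286 = 58.0% → Campaign Blue
Overall: Campaign Blue 209/602 = 34.7%, the video ad 213/412 = 51.7% → the video ad
Campaign Blue wins each device group but the video ad wins overall — the comparison reverses. Campaign Blue's impressions skew toward tablet, which has a lower base rate.

Yes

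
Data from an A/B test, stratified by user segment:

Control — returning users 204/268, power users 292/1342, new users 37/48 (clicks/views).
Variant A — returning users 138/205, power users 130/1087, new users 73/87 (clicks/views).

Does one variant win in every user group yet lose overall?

No

Returning users: Control 204/268 = 76.1%, Variant A 138/205 = 67.3% → Control
Power users: Control 292/1342 = 21.8%, Variant A 130/1087 = 12.0% → Control
New users: Control 37/48 = 77.1%, Variant A 73/87 = 83.9% → Variant A
Overall: Control 533/1658 = 32.1%, Variant A 341/1379 = 24.7% → Control
Neither sweeps: Control wins 2 of 3 groups, Variant A wins 1. Control wins overall but not every group — no Simpson reversal.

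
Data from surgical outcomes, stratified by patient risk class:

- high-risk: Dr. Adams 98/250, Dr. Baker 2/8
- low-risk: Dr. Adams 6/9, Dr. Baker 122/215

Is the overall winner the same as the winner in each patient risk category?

No

High-risk: Dr. Adams 98/250 = 39.2%, Dr. Baker 2/8 = 25.0% → Dr. Adams
Low-risk: Dr. Adams 6/9 = 66.7%, Dr. Baker 122/215 = 56.7% → Dr. Adams
Overall: Dr. Adams 104/259 = 40.2%, Dr. Baker 124/223 = 55.6% → Dr. Baker
Dr. Adams wins each patient risk group but Dr. Baker wins overall — the comparison reverses. Dr. Adams's operations skew toward high-risk, which has a lower base rate.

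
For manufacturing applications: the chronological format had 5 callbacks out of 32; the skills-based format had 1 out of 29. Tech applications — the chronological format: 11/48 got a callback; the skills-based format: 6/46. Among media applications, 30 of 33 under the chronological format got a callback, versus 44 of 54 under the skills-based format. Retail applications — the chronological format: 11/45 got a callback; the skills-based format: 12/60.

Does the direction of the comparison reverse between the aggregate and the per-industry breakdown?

No

Manufacturing: the chronological format 5/32 = 15.6%, the skills-based format 1/29 = 3.4% → the chronological format
Tech: the chronological format 11/48 = 22.9%, the skills-based format 6/46 = 13.0% → the chronological format
Media: the chronological format 30/33 = 90.9%, the skills-based format 44/54 = 81.5% → the chronological format
Retail: the chronological format 11/45 = 24.4%, the skills-based format 12/60 = 20.0% → the chronological format
Overall: the chronological format 57/158 = 36.1%, the skills-based format 63/189 = 33.3% → the chronological format
The chronological format wins overall and in every industry group — no reversal.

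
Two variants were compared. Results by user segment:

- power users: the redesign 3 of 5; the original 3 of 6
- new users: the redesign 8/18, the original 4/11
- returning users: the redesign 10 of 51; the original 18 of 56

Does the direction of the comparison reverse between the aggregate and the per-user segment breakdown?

Power users: the redesign 3/5 = 60.0%, the original 3/6 = 50.0% → the redesign
New users: the redesign 8/18 = 44.4%, the original 4/11 = 36.4% → the redesign
Returning users: the redesign 10/51 = 19.6%, the original 18/56 = 32.1% → the original
Overall: the redesign 21/74 = 28.4%, the original 25/73 = 34.2% → the original
Neither sweeps: the redesign wins 2 of 3 groups, the original wins 1. The original wins overall but not every group — no Simpson reversal.

No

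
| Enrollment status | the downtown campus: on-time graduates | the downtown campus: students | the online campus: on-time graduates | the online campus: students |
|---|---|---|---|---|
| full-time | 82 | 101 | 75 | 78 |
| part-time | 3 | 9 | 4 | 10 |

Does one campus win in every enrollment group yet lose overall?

Full-time: the downtown campus 82/101 = 81.2%, the online campus 75/78 = 96.2% → the online campus
Part-time: the downtown campus 3/9 = 33.3%, the online campus 4/10 = 40.0% → the online campus
Overall: the downtown campus 85/110 = 77.3%, the online campus 79/88 = 89.8% → the online campus
The online campus wins overall and in every enrollment group — no reversal.

No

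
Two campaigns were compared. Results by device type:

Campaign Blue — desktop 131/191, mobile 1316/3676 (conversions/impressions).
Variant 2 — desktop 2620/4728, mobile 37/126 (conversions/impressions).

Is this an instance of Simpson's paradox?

Yes

Desktop: Campaign Blue 131/191 = 68.6%, Variant 2 2620/4728 = 55.4% → Campaign Blue
Mobile: Campaign Blue 1316/3676 = 35.8%, Variant 2 37/126 = 29.4% → Campaign Blue
Overall: Campaign Blue 1447/3867 = 37.4%, Variant 2 2657/4854 = 54.7% → Variant 2
Campaign Blue wins each device group but Variant 2 wins overall — the comparison reverses. Campaign Blue's impressions skew toward mobile, which has a lower base rate.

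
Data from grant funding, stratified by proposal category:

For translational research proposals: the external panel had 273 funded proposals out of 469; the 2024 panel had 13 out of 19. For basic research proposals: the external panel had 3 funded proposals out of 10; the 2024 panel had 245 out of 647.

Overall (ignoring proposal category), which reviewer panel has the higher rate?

the external panel

Translational research: the external panel 273/469 = 58.2%, the 2024 panel 13/19 = 68.4% → the 2024 panel
Basic research: the external panel 3/10 = 30.0%, the 2024 panel 245/647 = 37.9% → the 2024 panel
Overall: the external panel 276/479 = 57.6%, the 2024 panel 258/666 = 38.7% → the external panel
(The 2024 panel wins every proposal group but the external panel wins overall — the 2024 panel's proposals skew toward the low-rate basic research group.)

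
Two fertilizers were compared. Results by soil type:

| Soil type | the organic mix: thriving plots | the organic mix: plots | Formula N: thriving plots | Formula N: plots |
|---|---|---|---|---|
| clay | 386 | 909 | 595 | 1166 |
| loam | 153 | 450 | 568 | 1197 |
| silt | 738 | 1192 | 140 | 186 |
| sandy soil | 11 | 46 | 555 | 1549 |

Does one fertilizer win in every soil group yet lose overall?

Yes

Clay: the organic mix 386/909 = 42.5%, Formula N 595/1166 = 51.0% → Formula N
Loam: the organic mix 153/450 = 34.0%, Formula N 568/1197 = 47.5% → Formula N
Silt: the organic mix 738/1192 = 61.9%, Formula N 140/186 = 75.3% → Formula N
Sandy soil: the organic mix 11/46 = 23.9%, Formula N 555/1549 = 35.8% → Formula N
Overall: the organic mix 1288/2597 = 49.6%, Formula N 1858/4098 = 45.3% → the organic mix
Formula N wins each soil group but the organic mix wins overall — the comparison reverses. Formula N's plots skew toward sandy soil, which has a lower base rate.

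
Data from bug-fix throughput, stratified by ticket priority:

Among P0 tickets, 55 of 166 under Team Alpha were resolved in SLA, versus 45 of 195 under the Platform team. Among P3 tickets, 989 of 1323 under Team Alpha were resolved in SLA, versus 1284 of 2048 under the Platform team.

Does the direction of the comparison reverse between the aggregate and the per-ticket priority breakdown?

No

P0: Team Alpha 55/166 = 33.1%, the Platform team 45/195 = 23.1% → Team Alpha
P3: Team Alpha 989/1323 = 74.8%, the Platform team 1284/2048 = 62.7% → Team Alpha
Overall: Team Alpha 1044/1489 = 70.1%, the Platform team 1329/2243 = 59.3% → Team Alpha
Team Alpha wins overall and in every ticket group — no reversal.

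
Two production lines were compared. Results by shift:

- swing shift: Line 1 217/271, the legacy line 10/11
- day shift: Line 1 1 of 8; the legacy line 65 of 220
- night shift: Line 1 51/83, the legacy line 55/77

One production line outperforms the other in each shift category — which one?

Swing shift: Line 1 217/271 = 80.1%, the legacy line 10/11 = 90.9% → the legacy line
Day shift: Line 1 1/8 = 12.5%, the legacy line 65/220 = 29.5% → the legacy line
Night shift: Line 1 51/83 = 61.4%, the legacy line 55/77 = 71.4% → the legacy line
The legacy line has the higher rate in all 3 groups.

the legacy line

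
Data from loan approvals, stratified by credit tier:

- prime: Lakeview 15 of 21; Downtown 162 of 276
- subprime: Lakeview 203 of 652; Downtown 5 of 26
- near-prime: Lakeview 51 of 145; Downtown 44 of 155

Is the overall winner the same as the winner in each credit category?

Prime: Lakeview 15/21 = 71.4%, Downtown 162/276 = 58.7% → Lakeview
Subprime: Lakeview 203/652 = 31.1%, Downtown 5/26 = 19.2% → Lakeview
Near-prime: Lakeview 51/145 = 35.2%, Downtown 44/155 = 28.4% → Lakeview
Overall: Lakeview 269/818 = 32.9%, Downtown 211/457 = 46.2% → Downtown
Lakeview wins each credit group but Downtown wins overall — the comparison reverses. Lakeview's applications skew toward subprime, which has a lower base rate.

No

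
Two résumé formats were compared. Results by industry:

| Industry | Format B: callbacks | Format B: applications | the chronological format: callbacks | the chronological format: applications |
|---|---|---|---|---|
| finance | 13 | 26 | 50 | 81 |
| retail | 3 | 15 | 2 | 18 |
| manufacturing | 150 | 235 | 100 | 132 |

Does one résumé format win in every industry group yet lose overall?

Finance: Format B 13/26 = 50.0%, the chronological format 50/81 = 61.7% → the chronological format
Retail: Format B 3/15 = 20.0%, the chronological format 2/18 = 11.1% → Format B
Manufacturing: Format B 150/235 = 63.8%, the chronological format 100/132 = 75.8% → the chronological format
Overall: Format B 166/276 = 60.1%, the chronological format 152/231 = 65.8% → the chronological format
Neither sweeps: Format B wins 1 of 3 groups, the chronological format wins 2. The chronological format wins overall but not every group — no Simpson reversal.

No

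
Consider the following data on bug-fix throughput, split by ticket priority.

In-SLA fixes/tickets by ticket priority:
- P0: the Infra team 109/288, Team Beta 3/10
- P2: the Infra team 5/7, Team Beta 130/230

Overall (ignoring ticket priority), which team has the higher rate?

P0: the Infra team 109/288 = 37.8%, Team Beta 3/10 = 30.0% → the Infra team
P2: the Infra team 5/7 = 71.4%, Team Beta 130/230 = 56.5% → the Infra team
Overall: the Infra team 114/295 = 38.6%, Team Beta 133/240 = 55.4% → Team Beta
(The Infra team wins every ticket group but Team Beta wins overall — the Infra team's tickets skew toward the low-rate P0 group.)

Team Beta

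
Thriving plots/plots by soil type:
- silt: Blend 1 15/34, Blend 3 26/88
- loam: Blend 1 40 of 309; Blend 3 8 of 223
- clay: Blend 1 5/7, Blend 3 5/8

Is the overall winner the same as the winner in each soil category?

Yes

Silt: Blend 1 15/34 = 44.1%, Blend 3 26/88 = 29.5% → Blend 1
Loam: Blend 1 40/309 = 12.9%, Blend 3 8/223 = 3.6% → Blend 1
Clay: Blend 1 5/7 = 71.4%, Blend 3 5/8 = 62.5% → Blend 1
Overall: Blend 1 60/350 = 17.1%, Blend 3 39/319 = 12.2% → Blend 1
Blend 1 wins overall and in every soil group — no reversal.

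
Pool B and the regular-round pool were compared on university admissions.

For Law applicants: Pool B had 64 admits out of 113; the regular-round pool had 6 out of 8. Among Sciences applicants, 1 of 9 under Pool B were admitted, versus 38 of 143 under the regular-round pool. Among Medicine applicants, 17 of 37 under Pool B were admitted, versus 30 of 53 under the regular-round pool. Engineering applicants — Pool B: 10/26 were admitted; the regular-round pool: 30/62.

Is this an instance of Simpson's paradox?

Law: Pool B 64/113 = 56.6%, the regular-round pool 6/8 = 75.0% → the regular-round pool
Sciences: Pool B 1/9 = 11.1%, the regular-round pool 38/143 = 26.6% → the regular-round pool
Medicine: Pool B 17/37 = 45.9%, the regular-round pool 30/53 = 56.6% → the regular-round pool
Engineering: Pool B 10/26 = 38.5%, the regular-round pool 30/62 = 48.4% → the regular-round pool
Overall: Pool B 92/185 = 49.7%, the regular-round pool 104/266 = 39.1% → Pool B
The regular-round pool wins each department group but Pool B wins overall — the comparison reverses. The regular-round pool's applicants skew toward Sciences, which has a lower base rate.

Yes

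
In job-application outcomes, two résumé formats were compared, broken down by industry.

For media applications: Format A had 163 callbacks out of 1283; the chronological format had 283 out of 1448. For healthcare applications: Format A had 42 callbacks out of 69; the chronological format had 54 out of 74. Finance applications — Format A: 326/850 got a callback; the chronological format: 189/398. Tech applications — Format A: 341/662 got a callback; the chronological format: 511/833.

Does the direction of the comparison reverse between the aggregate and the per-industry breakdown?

No

Media: Format A 163/1283 = 12.7%, the chronological format 283/1448 = 19.5% → the chronological format
Healthcare: Format A 42/69 = 60.9%, the chronological format 54/74 = 73.0% → the chronological format
Finance: Format A 326/850 = 38.4%, the chronological format 189/398 = 47.5% → the chronological format
Tech: Format A 341/662 = 51.5%, the chronological format 511/833 = 61.3% → the chronological format
Overall: Format A 872/2864 = 30.4%, the chronological format 1037/2753 = 37.7% → the chronological format
The chronological format wins overall and in every industry group — no reversal.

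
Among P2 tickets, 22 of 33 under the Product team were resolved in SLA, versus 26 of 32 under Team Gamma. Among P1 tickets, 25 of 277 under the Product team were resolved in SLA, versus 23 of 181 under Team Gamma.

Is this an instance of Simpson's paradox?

No

P2: the Product team 22/33 = 66.7%, Team Gamma 26/32 = 81.2% → Team Gamma
P1: the Product team 25/277 = 9.0%, Team Gamma 23/181 = 12.7% → Team Gamma
Overall: the Product team 47/310 = 15.2%, Team Gamma 49/213 = 23.0% → Team Gamma
Team Gamma wins overall and in every ticket group — no reversal.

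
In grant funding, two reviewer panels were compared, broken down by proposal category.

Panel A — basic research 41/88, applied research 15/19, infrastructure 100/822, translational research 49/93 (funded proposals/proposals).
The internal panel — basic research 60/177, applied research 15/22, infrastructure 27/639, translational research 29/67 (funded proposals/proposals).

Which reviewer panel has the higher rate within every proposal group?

Basic research: Panel A 41/88 = 46.6%, the internal panel 60/177 = 33.9% → Panel A
Applied research: Panel A 15/19 = 78.9%, the internal panel 15/22 = 68.2% → Panel A
Infrastructure: Panel A 100/822 = 12.2%, the internal panel 27/639 = 4.2% → Panel A
Translational research: Panel A 49/93 = 52.7%, the internal panel 29/67 = 43.3% → Panel A
Panel A has the higher rate in all 4 groups.

Panel A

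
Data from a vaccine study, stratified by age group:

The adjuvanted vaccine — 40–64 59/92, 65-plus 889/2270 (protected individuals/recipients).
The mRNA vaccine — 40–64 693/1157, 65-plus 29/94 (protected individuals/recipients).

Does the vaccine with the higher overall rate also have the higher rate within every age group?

40–64: the adjuvanted vaccine 59/92 = 64.1%, the mRNA vaccine 693/1157 = 59.9% → the adjuvanted vaccine
65-plus: the adjuvanted vaccine 889/2270 = 39.2%, the mRNA vaccine 29/94 = 30.9% → the adjuvanted vaccine
Overall: the adjuvanted vaccine 948/2362 = 40.1%, the mRNA vaccine 722/1251 = 57.7% → the mRNA vaccine
The adjuvanted vaccine wins each age group but the mRNA vaccine wins overall — the comparison reverses. The adjuvanted vaccine's recipients skew toward 65-plus, which has a lower base rate.

No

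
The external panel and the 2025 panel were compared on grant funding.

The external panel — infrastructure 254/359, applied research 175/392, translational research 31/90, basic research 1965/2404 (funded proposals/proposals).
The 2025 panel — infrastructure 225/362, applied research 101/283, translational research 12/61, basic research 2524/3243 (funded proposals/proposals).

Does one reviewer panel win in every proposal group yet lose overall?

Infrastructure: the external panel 254/359 = 70.8%, the 2025 panel 225/362 = 62.2% → the external panel
Applied research: the external panel 175/392 = 44.6%, the 2025 panel 101/283 = 35.7% → the external panel
Translational research: the external panel 31/90 = 34.4%, the 2025 panel 12/61 = 19.7% → the external panel
Basic research: the external panel 1965/2404 = 81.7%, the 2025 panel 2524/3243 = 77.8% → the external panel
Overall: the external panel 2425/3245 = 74.7%, the 2025 panel 2862/3949 = 72.5% → the external panel
The external panel wins overall and in every proposal group — no reversal.

No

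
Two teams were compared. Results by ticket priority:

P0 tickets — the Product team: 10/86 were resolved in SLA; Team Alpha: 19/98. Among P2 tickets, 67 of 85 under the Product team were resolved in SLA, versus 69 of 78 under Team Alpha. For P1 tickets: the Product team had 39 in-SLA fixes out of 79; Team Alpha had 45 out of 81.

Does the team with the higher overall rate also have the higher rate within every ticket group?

P0: the Product team 10/86 = 11.6%, Team Alpha 19/98 = 19.4% → Team Alpha
P2: the Product team 67/85 = 78.8%, Team Alpha 69/78 = 88.5% → Team Alpha
P1: the Product team 39/79 = 49.4%, Team Alpha 45/81 = 55.6% → Team Alpha
Overall: the Product team 116/250 = 46.4%, Team Alpha 133/257 = 51.8% → Team Alpha
Team Alpha wins overall and in every ticket group — no reversal.

Yes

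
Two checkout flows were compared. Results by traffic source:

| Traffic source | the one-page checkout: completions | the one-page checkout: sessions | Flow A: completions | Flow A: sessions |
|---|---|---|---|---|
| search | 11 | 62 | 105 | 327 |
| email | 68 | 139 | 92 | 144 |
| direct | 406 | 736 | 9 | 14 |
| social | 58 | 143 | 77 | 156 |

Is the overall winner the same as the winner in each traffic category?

Search: the one-page checkout 11/62 = 17.7%, Flow A 105/327 = 32.1% → Flow A
Email: the one-page checkout 68/139 = 48.9%, Flow A 92/144 = 63.9% → Flow A
Direct: the one-page checkout 406/736 = 55.2%, Flow A 9/14 = 64.3% → Flow A
Social: the one-page checkout 58/143 = 40.6%, Flow A 77/156 = 49.4% → Flow A
Overall: the one-page checkout 543/1080 = 50.3%, Flow A 283/641 = 44.1% → the one-page checkout
Flow A wins each traffic group but the one-page checkout wins overall — the comparison reverses. Flow A's sessions skew toward search, which has a lower base rate.

No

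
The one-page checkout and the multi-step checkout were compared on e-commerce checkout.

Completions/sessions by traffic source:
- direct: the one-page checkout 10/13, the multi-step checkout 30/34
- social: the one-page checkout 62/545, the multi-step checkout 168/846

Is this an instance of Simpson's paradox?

Direct: the one-page checkout 10/13 = 76.9%, the multi-step checkout 30/34 = 88.2% → the multi-step checkout
Social: the one-page checkout 62/545 = 11.4%, the multi-step checkout 168/846 = 19.9% → the multi-step checkout
Overall: the one-page checkout 72/558 = 12.9%, the multi-step checkout 198/880 = 22.5% → the multi-step checkout
The multi-step checkout wins overall and in every traffic group — no reversal.

No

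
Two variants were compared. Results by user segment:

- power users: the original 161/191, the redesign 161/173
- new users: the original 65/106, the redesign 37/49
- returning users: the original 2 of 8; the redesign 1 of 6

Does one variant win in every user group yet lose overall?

Power users: the original 161/191 = 84.3%, the redesign 161/173 = 93.1% → the redesign
New users: the original 65/106 = 61.3%, the redesign 37/49 = 75.5% → the redesign
Returning users: the original 2/8 = 25.0%, the redesign 1/6 = 16.7% → the original
Overall: the original 228/305 = 74.8%, the redesign 199/228 = 87.3% → the redesign
Neither sweeps: the original wins 1 of 3 groups, the redesign wins 2. The redesign wins overall but not every group — no Simpson reversal.

No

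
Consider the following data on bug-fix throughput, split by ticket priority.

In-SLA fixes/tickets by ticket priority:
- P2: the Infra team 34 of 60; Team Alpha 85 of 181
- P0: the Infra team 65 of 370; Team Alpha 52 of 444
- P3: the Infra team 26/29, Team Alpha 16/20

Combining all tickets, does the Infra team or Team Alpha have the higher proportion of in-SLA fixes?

P2: the Infra team 34/60 = 56.7%, Team Alpha 85/181 = 47.0% → the Infra team
P0: the Infra team 65/370 = 17.6%, Team Alpha 52/444 = 11.7% → the Infra team
P3: the Infra team 26/29 = 89.7%, Team Alpha 16/20 = 80.0% → the Infra team
Overall: the Infra team 125/459 = 27.2%, Team Alpha 153/645 = 23.7% → the Infra team

the Infra team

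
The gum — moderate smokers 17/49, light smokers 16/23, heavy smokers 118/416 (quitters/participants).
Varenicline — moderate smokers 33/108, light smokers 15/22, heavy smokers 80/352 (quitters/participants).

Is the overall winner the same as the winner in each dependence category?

Yes

Moderate smokers: the gum 17/49 = 34.7%, varenicline 33/108 = 30.6% → the gum
Light smokers: the gum 16/23 = 69.6%, varenicline 15/22 = 68.2% → the gum
Heavy smokers: the gum 118/416 = 28.4%, varenicline 80/352 = 22.7% → the gum
Overall: the gum 151/488 = 30.9%, varenicline 128/482 = 26.6% → the gum
The gum wins overall and in every dependence group — no reversal.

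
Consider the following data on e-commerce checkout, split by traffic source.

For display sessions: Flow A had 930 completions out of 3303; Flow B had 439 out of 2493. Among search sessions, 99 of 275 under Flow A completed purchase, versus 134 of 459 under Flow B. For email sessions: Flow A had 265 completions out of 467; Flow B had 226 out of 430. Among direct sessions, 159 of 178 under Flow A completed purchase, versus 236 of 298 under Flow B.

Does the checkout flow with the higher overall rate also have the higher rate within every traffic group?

Display: Flow A 930/3303 = 28.2%, Flow B 439/2493 = 17.6% → Flow A
Search: Flow A 99/275 = 36.0%, Flow B 134/459 = 29.2% → Flow A
Email: Flow A 265/467 = 56.7%, Flow B 226/430 = 52.6% → Flow A
Direct: Flow A 159/178 = 89.3%, Flow B 236/298 = 79.2% → Flow A
Overall: Flow A 1453/4223 = 34.4%, Flow B 1035/3680 = 28.1% → Flow A
Flow A wins overall and in every traffic group — no reversal.

Yes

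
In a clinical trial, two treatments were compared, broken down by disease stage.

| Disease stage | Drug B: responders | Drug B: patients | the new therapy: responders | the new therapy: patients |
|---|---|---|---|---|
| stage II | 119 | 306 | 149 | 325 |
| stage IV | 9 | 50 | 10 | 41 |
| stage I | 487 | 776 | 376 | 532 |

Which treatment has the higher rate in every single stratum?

the new therapy

Stage II: Drug B 119/306 = 38.9%, the new therapy 149/325 = 45.8% → the new therapy
Stage IV: Drug B 9/50 = 18.0%, the new therapy 10/41 = 24.4% → the new therapy
Stage I: Drug B 487/776 = 62.8%, the new therapy 376/532 = 70.7% → the new therapy
The new therapy has the higher rate in all 3 groups.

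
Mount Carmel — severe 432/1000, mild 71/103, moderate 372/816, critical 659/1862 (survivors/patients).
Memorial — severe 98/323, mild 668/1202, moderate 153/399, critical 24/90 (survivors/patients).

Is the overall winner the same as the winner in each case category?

Severe: Mount Carmel 432/1000 = 43.2%, Memorial 98/323 = 30.3% → Mount Carmel
Mild: Mount Carmel 71/103 = 68.9%, Memorial 668/1202 = 55.6% → Mount Carmel
Moderate: Mount Carmel 372/816 = 45.6%, Memorial 153/399 = 38.3% → Mount Carmel
Critical: Mount Carmel 659/1862 = 35.4%, Memorial 24/90 = 26.7% → Mount Carmel
Overall: Mount Carmel 1534/3781 = 40.6%, Memorial 943/2014 = 46.8% → Memorial
Mount Carmel wins each case group but Memorial wins overall — the comparison reverses. Mount Carmel's patients skew toward critical, which has a lower base rate.

No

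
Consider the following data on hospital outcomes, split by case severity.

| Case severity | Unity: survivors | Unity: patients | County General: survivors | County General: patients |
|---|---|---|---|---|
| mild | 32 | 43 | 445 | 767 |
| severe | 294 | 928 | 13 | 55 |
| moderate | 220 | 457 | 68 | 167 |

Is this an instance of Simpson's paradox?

Yes

Mild: Unity 32/43 = 74.4%, County General 445/767 = 58.0% → Unity
Severe: Unity 294/928 = 31.7%, County General 13/55 = 23.6% → Unity
Moderate: Unity 220/457 = 48.1%, County General 68/167 = 40.7% → Unity
Overall: Unity 546/1428 = 38.2%, County General 526/989 = 53.2% → County General
Unity wins each case group but County General wins overall — the comparison reverses. Unity's patients skew toward severe, which has a lower base rate.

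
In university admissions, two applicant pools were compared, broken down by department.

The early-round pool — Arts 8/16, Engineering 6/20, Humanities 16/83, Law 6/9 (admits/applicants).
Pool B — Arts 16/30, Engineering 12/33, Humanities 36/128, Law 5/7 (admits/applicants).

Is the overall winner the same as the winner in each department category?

Yes

Arts: the early-round pool 8/16 = 50.0%, Pool B 16/30 = 53.3% → Pool B
Engineering: the early-round pool 6/20 = 30.0%, Pool B 12/33 = 36.4% → Pool B
Humanities: the early-round pool 16/83 = 19.3%, Pool B 36/128 = 28.1% → Pool B
Law: the early-round pool 6/9 = 66.7%, Pool B 5/7 = 71.4% → Pool B
Overall: the early-round pool 36/128 = 28.1%, Pool B 69/198 = 34.8% → Pool B
Pool B wins overall and in every department group — no reversal.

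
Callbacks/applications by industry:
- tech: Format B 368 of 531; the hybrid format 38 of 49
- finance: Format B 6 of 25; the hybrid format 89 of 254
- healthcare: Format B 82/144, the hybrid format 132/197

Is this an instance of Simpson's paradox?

Yes

Tech: Format B 368/531 = 69.3%, the hybrid format 38/49 = 77.6% → the hybrid format
Finance: Format B 6/25 = 24.0%, the hybrid format 89/254 = 35.0% → the hybrid format
Healthcare: Format B 82/144 = 56.9%, the hybrid format 132/197 = 67.0% → the hybrid format
Overall: Format B 456/700 = 65.1%, the hybrid format 259/500 = 51.8% → Format B
The hybrid format wins each industry group but Format B wins overall — the comparison reverses. The hybrid format's applications skew toward finance, which has a lower base rate.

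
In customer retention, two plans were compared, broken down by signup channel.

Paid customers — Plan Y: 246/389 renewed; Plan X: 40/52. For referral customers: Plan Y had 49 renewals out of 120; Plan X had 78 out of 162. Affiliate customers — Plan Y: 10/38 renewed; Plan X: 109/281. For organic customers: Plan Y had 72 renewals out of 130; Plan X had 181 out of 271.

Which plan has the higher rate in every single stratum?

Paid: Plan Y 246/389 = 63.2%, Plan X 40/52 = 76.9% → Plan X
Referral: Plan Y 49/120 = 40.8%, Plan X 78/162 = 48.1% → Plan X
Affiliate: Plan Y 10/38 = 26.3%, Plan X 109/281 = 38.8% → Plan X
Organic: Plan Y 72/130 = 55.4%, Plan X 181/271 = 66.8% → Plan X
Plan X has the higher rate in all 4 groups.

Plan X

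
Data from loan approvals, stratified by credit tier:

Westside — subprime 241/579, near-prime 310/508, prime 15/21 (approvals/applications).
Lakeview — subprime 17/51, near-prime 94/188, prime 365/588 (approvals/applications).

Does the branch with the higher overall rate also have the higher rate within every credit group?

Subprime: Westside 241/579 = 41.6%, Lakeview 17/51 = 33.3% → Westside
Near-prime: Westside 310/508 = 61.0%, Lakeview 94/188 = 50.0% → Westside
Prime: Westside 15/21 = 71.4%, Lakeview 365/588 = 62.1% → Westside
Overall: Westside 566/1108 = 51.1%, Lakeview 476/827 = 57.6% → Lakeview
Westside wins each credit group but Lakeview wins overall — the comparison reverses. Westside's applications skew toward subprime, which has a lower base rate.

No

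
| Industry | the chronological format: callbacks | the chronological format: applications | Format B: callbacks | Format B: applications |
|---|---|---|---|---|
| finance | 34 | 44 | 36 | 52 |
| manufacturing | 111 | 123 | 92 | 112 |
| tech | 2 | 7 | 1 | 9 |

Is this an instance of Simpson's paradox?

No

Finance: the chronological format 34/44 = 77.3%, Format B 36/52 = 69.2% → the chronological format
Manufacturing: the chronological format 111/123 = 90.2%, Format B 92/112 = 82.1% → the chronological format
Tech: the chronological format 2/7 = 28.6%, Format B 1/9 = 11.1% → the chronological format
Overall: the chronological format 147/174 = 84.5%, Format B 129/173 = 74.6% → the chronological format
The chronological format wins overall and in every industry group — no reversal.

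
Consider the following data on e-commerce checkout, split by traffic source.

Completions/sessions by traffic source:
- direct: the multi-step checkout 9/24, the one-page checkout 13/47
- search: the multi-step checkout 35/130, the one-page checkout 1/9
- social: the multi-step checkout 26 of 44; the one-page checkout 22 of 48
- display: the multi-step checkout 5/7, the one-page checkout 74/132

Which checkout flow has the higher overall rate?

the one-page checkout

Direct: the multi-step checkout 9/24 = 37.5%, the one-page checkout 13/47 = 27.7% → the multi-step checkout
Search: the multi-step checkout 35/130 = 26.9%, the one-page checkout 1/9 = 11.1% → the multi-step checkout
Social: the multi-step checkout 26/44 = 59.1%, the one-page checkout 22/48 = 45.8% → the multi-step checkout
Display: the multi-step checkout 5/7 = 71.4%, the one-page checkout 74/132 = 56.1% → the multi-step checkout
Overall: the multi-step checkout 75/205 = 36.6%, the one-page checkout 110/236 = 46.6% → the one-page checkout
(The multi-step checkout wins every traffic group but the one-page checkout wins overall — the multi-step checkout's sessions skew toward the low-rate search group.)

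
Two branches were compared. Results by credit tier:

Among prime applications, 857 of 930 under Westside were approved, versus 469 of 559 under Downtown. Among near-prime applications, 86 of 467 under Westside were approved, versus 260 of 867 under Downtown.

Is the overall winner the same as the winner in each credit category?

Prime: Westside 857/930 = 92.2%, Downtown 469/559 = 83.9% → Westside
Near-prime: Westside 86/467 = 18.4%, Downtown 260/867 = 30.0% → Downtown
Overall: Westside 943/1397 = 67.5%, Downtown 729/1426 = 51.1% → Westside
Neither sweeps: Westside wins 1 of 2 groups, Downtown wins 1. Westside wins overall but not every group — no Simpson reversal.

No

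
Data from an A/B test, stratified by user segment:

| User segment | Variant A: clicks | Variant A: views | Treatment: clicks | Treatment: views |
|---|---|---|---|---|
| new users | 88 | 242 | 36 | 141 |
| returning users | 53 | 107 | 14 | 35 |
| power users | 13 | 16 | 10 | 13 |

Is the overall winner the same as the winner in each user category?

New users: Variant A 88/242 = 36.4%, Treatment 36/141 = 25.5% → Variant A
Returning users: Variant A 53/107 = 49.5%, Treatment 14/35 = 40.0% → Variant A
Power users: Variant A 13/16 = 81.2%, Treatment 10/13 = 76.9% → Variant A
Overall: Variant A 154/365 = 42.2%, Treatment 60/189 = 31.7% → Variant A
Variant A wins overall and in every user group — no reversal.

Yes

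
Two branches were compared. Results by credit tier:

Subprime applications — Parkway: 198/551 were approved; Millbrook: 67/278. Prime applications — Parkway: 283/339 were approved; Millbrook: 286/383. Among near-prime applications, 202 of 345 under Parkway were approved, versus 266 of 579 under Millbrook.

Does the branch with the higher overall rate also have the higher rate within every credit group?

Subprime: Parkway 198/551 = 35.9%, Millbrook 67/278 = 24.1% → Parkway
Prime: Parkway 283/339 = 83.5%, Millbrook 286/383 = 74.7% → Parkway
Near-prime: Parkway 202/345 = 58.6%, Millbrook 266/579 = 45.9% → Parkway
Overall: Parkway 683/1235 = 55.3%, Millbrook 619/1240 = 49.9% → Parkway
Parkway wins overall and in every credit group — no reversal.

Yes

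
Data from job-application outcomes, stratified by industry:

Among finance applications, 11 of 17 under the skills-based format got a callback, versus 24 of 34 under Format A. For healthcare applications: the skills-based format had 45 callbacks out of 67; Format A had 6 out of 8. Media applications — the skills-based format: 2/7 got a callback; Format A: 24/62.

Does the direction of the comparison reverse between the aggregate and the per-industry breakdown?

Finance: the skills-based format 11/17 = 64.7%, Format A 24/34 = 70.6% → Format A
Healthcare: the skills-based format 45/67 = 67.2%, Format A 6/8 = 75.0% → Format A
Media: the skills-based format 2/7 = 28.6%, Format A 24/62 = 38.7% → Format A
Overall: the skills-based format 58/91 = 63.7%, Format A 54/104 = 51.9% → the skills-based format
Format A wins each industry group but the skills-based format wins overall — the comparison reverses. Format A's applications skew toward media, which has a lower base rate.

Yes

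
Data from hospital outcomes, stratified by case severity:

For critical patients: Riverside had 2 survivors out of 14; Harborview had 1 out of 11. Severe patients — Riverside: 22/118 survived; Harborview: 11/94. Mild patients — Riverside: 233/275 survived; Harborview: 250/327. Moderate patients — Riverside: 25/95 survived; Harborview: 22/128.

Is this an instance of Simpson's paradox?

Critical: Riverside 2/14 = 14.3%, Harborview 1/11 = 9.1% → Riverside
Severe: Riverside 22/118 = 18.6%, Harborview 11/94 = 11.7% → Riverside
Mild: Riverside 233/275 = 84.7%, Harborview 250/327 = 76.5% → Riverside
Moderate: Riverside 25/95 = 26.3%, Harborview 22/128 = 17.2% → Riverside
Overall: Riverside 282/502 = 56.2%, Harborview 284/560 = 50.7% → Riverside
Riverside wins overall and in every case group — no reversal.

No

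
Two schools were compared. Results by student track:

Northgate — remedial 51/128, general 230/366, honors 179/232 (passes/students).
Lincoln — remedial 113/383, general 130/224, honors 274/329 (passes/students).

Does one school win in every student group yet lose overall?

No

Remedial: Northgate 51/128 = 39.8%, Lincoln 113/383 = 29.5% → Northgate
General: Northgate 230/366 = 62.8%, Lincoln 130/224 = 58.0% → Northgate
Honors: Northgate 179/232 = 77.2%, Lincoln 274/329 = 83.3% → Lincoln
Overall: Northgate 460/726 = 63.4%, Lincoln 517/936 = 55.2% → Northgate
Neither sweeps: Northgate wins 2 of 3 groups, Lincoln wins 1. Northgate wins overall but not every group — no Simpson reversal.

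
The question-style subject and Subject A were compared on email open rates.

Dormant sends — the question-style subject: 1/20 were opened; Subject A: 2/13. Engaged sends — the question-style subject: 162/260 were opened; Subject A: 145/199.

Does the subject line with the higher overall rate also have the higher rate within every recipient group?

Yes

Dormant: the question-style subject 1/20 = 5.0%, Subject A 2/13 = 15.4% → Subject A
Engaged: the question-style subject 162/260 = 62.3%, Subject A 145/199 = 72.9% → Subject A
Overall: the question-style subject 163/280 = 58.2%, Subject A 147/212 = 69.3% → Subject A
Subject A wins overall and in every recipient group — no reversal.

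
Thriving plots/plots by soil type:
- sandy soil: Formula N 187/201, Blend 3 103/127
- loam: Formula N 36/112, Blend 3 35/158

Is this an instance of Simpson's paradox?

Sandy soil: Formula N 187/201 = 93.0%, Blend 3 103/127 = 81.1% → Formula N
Loam: Formula N 36/112 = 32.1%, Blend 3 35/158 = 22.2% → Formula N
Overall: Formula N 223/313 = 71.2%, Blend 3 138/285 = 48.4% → Formula N
Formula N wins overall and in every soil group — no reversal.

No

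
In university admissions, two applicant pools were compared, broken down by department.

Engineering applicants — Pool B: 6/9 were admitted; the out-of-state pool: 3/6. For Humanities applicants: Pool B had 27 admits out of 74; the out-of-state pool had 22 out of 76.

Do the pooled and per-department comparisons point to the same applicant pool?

Engineering: Pool B 6/9 = 66.7%, the out-of-state pool 3/6 = 50.0% → Pool B
Humanities: Pool B 27/74 = 36.5%, the out-of-state pool 22/76 = 28.9% → Pool B
Overall: Pool B 33/83 = 39.8%, the out-of-state pool 25/82 = 30.5% → Pool B
Pool B wins overall and in every department group — no reversal.

Yes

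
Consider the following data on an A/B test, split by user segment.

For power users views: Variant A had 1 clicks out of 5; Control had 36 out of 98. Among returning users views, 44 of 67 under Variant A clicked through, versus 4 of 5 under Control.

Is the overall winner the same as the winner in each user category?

No

Power users: Variant A 1/5 = 20.0%, Control 36/98 = 36.7% → Control
Returning users: Variant A 44/67 = 65.7%, Control 4/5 = 80.0% → Control
Overall: Variant A 45/72 = 62.5%, Control 40/103 = 38.8% → Variant A
Control wins each user group but Variant A wins overall — the comparison reverses. Control's views skew toward power users, which has a lower base rate.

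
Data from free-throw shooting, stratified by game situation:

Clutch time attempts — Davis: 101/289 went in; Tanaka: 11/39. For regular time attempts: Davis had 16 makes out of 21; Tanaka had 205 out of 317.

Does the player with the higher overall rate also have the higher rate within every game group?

No

Clutch time: Davis 101/289 = 34.9%, Tanaka 11/39 = 28.2% → Davis
Regular time: Davis 16/21 = 76.2%, Tanaka 205/317 = 64.7% → Davis
Overall: Davis 117/310 = 37.7%, Tanaka 216/356 = 60.7% → Tanaka
Davis wins each game group but Tanaka wins overall — the comparison reverses. Davis's attempts skew toward clutch time, which has a lower base rate.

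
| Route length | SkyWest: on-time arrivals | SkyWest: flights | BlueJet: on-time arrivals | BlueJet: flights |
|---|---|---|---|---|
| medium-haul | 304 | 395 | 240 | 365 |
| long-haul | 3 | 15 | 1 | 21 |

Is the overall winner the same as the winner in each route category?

Medium-haul: SkyWest 304/395 = 77.0%, BlueJet 240/365 = 65.8% → SkyWest
Long-haul: SkyWest 3/15 = 20.0%, BlueJet 1/21 = 4.8% → SkyWest
Overall: SkyWest 307/410 = 74.9%, BlueJet 241/386 = 62.4% → SkyWest
SkyWest wins overall and in every route group — no reversal.

Yes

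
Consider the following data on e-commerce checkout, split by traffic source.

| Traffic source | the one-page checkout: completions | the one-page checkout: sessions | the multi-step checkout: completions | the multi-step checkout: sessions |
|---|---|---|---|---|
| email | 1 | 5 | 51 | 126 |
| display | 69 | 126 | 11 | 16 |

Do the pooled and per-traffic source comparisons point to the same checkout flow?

No

Email: the one-page checkout 1/5 = 20.0%, the multi-step checkout 51/126 = 40.5% → the multi-step checkout
Display: the one-page checkout 69/126 = 54.8%, the multi-step checkout 11/16 = 68.8% → the multi-step checkout
Overall: the one-page checkout 70/131 = 53.4%, the multi-step checkout 62/142 = 43.7% → the one-page checkout
The multi-step checkout wins each traffic group but the one-page checkout wins overall — the comparison reverses. The multi-step checkout's sessions skew toward email, which has a lower base rate.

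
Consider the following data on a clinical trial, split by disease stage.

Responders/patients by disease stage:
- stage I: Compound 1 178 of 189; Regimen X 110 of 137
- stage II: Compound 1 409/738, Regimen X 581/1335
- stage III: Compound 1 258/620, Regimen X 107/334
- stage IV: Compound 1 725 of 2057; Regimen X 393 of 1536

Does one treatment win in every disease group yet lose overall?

No

Stage I: Compound 1 178/189 = 94.2%, Regimen X 110/137 = 80.3% → Compound 1
Stage II: Compound 1 409/738 = 55.4%, Regimen X 581/1335 = 43.5% → Compound 1
Stage III: Compound 1 258/620 = 41.6%, Regimen X 107/334 = 32.0% → Compound 1
Stage IV: Compound 1 725/2057 = 35.2%, Regimen X 393/1536 = 25.6% → Compound 1
Overall: Compound 1 1570/3604 = 43.6%, Regimen X 1191/3342 = 35.6% → Compound 1
Compound 1 wins overall and in every disease group — no reversal.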